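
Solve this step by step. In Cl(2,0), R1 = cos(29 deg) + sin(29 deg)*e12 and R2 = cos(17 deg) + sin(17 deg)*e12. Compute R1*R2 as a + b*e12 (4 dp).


Same-plane rotors commute and their half-angles add:
R1*R2 = cos(a1 + a2) + sin(a1 + a2)*e12.
a1 + a2 = 29 + 17 = 46 deg
cos(46 deg) = 0.6947
sin(46 deg) = 0.7193
R1*R2 = 0.6947 + 0.7193*e12


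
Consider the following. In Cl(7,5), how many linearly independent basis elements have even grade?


Even subalgebra dimension = 2^(n-1)
n = 7 + 5 = 12
2^(12 - 1) = 2^11 = 2048
Verification: sum of C(12,k) for even k = 1 + 66 + 495 + 924 + 495 + 66 + 1 = 2048
Result = 2048


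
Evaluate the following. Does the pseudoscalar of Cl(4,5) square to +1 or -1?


The pseudoscalar I = e1...e_n (product of all n generators) of Cl(p,q) satisfies I^2 = (-1)^(q + n(n-1)/2).
p = 4, q = 5, n = p + q = 9
n(n-1)/2 = 9 * 8 / 2 = 36
Exponent = q + n(n-1)/2 = 5 + 36 = 41
I^2 = (-1)^41 = -1


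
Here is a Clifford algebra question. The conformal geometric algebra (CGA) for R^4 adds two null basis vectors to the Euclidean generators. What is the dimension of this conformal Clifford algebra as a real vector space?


The conformal model of R^4 uses Cl(5,1): the 4 Euclidean generators plus two extra orthogonal generators e+ (e+^2 = +1) and e- (e-^2 = -1), from which the null vectors e0, einf are built.
Number of generators m = 4 + 2 = 6.
dim Cl(p,q) = 2^m = 2^6 = 64


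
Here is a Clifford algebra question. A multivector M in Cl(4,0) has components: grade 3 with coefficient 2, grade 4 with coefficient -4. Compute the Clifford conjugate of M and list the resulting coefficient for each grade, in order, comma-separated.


Clifford conjugate sign for grade k: (-1)^(k(k+1)/2)
Grade 3: (-1)^(3*4/2) = (-1)^6 = 1, coeff 2 -> 2
Grade 4: (-1)^(4*5/2) = (-1)^10 = 1, coeff -4 -> -4
Conjugated coefficients: 2, -4


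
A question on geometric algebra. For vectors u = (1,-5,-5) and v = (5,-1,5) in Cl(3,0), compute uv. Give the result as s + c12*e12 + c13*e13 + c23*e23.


In Cl(3,0): e_i^2 = 1, e_ie_j = -e_je_i for i != j.
Scalar part = u . v = 1*5 + (-5)*(-1) + (-5)*5
= 5 + 5 + (-25) = -15
e12 coeff = 1*(-1) - (-5)*5 = -1 - (-25) = 24
e13 coeff = 1*5 - (-5)*5 = 5 - (-25) = 30
e23 coeff = (-5)*5 - (-5)*(-1) = -25 - 5 = -30
uv = -15 + 24*e12 + 30*e13 - 30*e23


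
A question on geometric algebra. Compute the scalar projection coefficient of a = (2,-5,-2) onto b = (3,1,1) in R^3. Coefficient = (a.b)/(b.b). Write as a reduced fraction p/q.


Projection coefficient = (a . b) / (b . b)
a . b = 2*3 + (-5)*1 + (-2)*1
= 6 + (-5) + (-2) = -1
b . b = 3^2 + 1^2 + 1^2
= 9 + 1 + 1 = 11
Coefficient = -1/11
In lowest terms: -1/11


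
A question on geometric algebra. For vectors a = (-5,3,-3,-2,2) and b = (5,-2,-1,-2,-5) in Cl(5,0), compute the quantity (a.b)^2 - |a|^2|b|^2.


a . b = (-5)*5 + 3*(-2) + (-3)*(-1) + (-2)*(-2) + 2*(-5)
= -25 + (-6) + 3 + 4 + (-10) = -34
|a|^2 = (-5)^2 + 3^2 + (-3)^2 + (-2)^2 + 2^2 = 51
|b|^2 = 5^2 + (-2)^2 + (-1)^2 + (-2)^2 + (-5)^2 = 59
(a.b)^2 = (-34)^2 = 1156
|a|^2 * |b|^2 = 51 * 59 = 3009
Result = 1156 - 3009 = -1853


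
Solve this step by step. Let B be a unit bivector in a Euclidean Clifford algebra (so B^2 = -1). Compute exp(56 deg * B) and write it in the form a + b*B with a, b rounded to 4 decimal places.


For a unit bivector B with B^2 = -1, the exponential series gives
e^(theta*B) = cos(theta) + sin(theta)*B (the GA analogue of Euler's formula).
theta = 56 degrees = 0.977384 rad
cos(56 deg) = 0.5592
sin(56 deg) = 0.8290
exp(theta*B) = 0.5592 + 0.8290*B


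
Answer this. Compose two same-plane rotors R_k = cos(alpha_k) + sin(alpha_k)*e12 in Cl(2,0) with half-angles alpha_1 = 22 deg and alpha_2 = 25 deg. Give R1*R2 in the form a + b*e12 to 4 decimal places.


Same-plane rotors commute and their half-angles add:
R1*R2 = cos(a1 + a2) + sin(a1 + a2)*e12.
a1 + a2 = 22 + 25 = 47 deg
cos(47 deg) = 0.6820
sin(47 deg) = 0.7314
R1*R2 = 0.6820 + 0.7314*e12


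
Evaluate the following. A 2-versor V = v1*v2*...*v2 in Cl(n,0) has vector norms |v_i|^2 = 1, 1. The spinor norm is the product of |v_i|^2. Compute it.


Spinor norm N(V) = |v1|^2 * |v2|^2 * ... * |v2|^2
= 1 * 1
Running product: 1, 1
N(V) = 1


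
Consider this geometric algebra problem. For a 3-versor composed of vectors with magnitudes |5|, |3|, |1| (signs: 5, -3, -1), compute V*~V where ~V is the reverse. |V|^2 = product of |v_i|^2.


Each vector v_i has |v_i|^2 = s_i^2
Squared scales: 5^2 = 25, (-3)^2 = 9, (-1)^2 = 1
|V|^2 = 25 * 9 * 1
= 225


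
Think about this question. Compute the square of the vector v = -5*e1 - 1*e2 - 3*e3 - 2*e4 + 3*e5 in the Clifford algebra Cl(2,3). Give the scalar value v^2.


v^2 = sum of c_i^2 * e_i^2
Positive signature terms (e_i^2 = +1): (-5)^2 + (-1)^2 = 26
Negative signature terms (e_j^2 = -1): (-3)^2 + (-2)^2 + 3^2 = 22
v^2 = 26 - 22 = 4


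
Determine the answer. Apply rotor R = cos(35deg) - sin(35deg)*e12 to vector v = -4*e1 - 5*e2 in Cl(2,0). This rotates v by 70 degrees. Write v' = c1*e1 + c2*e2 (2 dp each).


Rotor R = cos(35deg) - sin(35deg)*e12
Rotation angle theta = 2 * 35 = 70 degrees
v' = R*v*~R rotates v by theta.
cos(70deg) = 0.3420, sin(70deg) = 0.9397
v'_1 = -4*cos(70deg) - (-5)*sin(70deg)
= -4*0.3420 - (-5)*0.9397
= 3.33
v'_2 = -4*sin(70deg) + (-5)*cos(70deg)
= -4*0.9397 + (-5)*0.3420
= -5.47
v' = 3.33*e1 - 5.47*e2


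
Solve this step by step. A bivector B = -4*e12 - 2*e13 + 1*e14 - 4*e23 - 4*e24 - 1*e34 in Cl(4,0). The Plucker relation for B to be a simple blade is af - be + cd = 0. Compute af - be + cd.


Plucker relation: af - be + cd
a*f = (-4)*(-1) = 4
b*e = (-2)*(-4) = 8
c*d = 1*(-4) = -4
af - be + cd = 4 - 8 + (-4)
= -8


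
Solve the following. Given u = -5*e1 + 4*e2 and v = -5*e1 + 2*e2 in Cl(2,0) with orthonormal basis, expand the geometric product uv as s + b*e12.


Expand: (-5*e1 + 4*e2)(-5*e1 + 2*e2)
= (-5)*(-5)*e1e1 + (-5)*2*e1e2 + 4*(-5)*e2e1 + 4*2*e2e2
Using e1^2 = e2^2 = 1, e2e1 = -e1e2:
Scalar part s = (-5)*(-5) + 4*2 = 25 + 8 = 33
Bivector part b = (-5)*2 - 4*(-5) = -10 - (-20) = 10
uv = 33 + 10*e12


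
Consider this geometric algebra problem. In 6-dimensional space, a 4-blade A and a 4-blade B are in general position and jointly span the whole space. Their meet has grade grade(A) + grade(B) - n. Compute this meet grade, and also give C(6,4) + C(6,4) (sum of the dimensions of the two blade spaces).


Meet grade = grade(A) + grade(B) - n
= 4 + 4 - 6 = 2
C(6,4) = 15
C(6,4) = 15
dim_A + dim_B = 15 + 15 = 30


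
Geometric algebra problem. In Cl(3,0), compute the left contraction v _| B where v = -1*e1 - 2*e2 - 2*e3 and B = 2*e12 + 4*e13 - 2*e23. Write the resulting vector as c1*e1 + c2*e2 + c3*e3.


Left contraction v _| B = <vB>_1 (grade-1 part of the geometric product vB).
Using e1_|e12 = e2, e2_|e12 = -e1, e1_|e13 = e3, e3_|e13 = -e1, e2_|e23 = e3, e3_|e23 = -e2:
e1 coeff: -v2*b12 - v3*b13 = -(-2)*(2) - (-2)*(4) = 12
e2 coeff: v1*b12 - v3*b23 = (-1)*(2) - (-2)*(-2) = -6
e3 coeff: v1*b13 + v2*b23 = (-1)*(4) + (-2)*(-2) = 0
v _| B = 12*e1 - 6*e2 + 0*e3


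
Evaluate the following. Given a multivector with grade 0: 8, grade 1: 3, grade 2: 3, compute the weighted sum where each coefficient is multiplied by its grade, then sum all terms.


Grade-weighted sum = sum of grade_k * coefficient_k
0*8 = 0
1*3 = 3
2*3 = 6
Total = 0 + 3 + 6 = 9


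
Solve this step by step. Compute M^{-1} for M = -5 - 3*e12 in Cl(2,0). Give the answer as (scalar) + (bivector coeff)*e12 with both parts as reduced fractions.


M = -5 - 3*e12, where e12^2 = -1.
Since M commutes with its reverse ~M = a - b*e12, M * ~M = a^2 - b^2*e12^2 = a^2 + b^2.
So M^{-1} = ~M / (a^2 + b^2) = (a - b*e12)/(a^2 + b^2).
a^2 + b^2 = 25 + 9 = 34
Scalar part = -5/34 = -5/34
Bivector coeff = 3/34 = 3/34
M^{-1} = -5/34 + 3/34*e12


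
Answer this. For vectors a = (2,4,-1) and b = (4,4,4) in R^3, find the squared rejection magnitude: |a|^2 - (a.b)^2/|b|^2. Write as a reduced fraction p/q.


|a|^2 = 2^2 + 4^2 + (-1)^2 = 21
|b|^2 = 4^2 + 4^2 + 4^2 = 48
a . b = 2*4 + 4*4 + (-1)*4 = 20
(a.b)^2 = 20^2 = 400
|rej|^2 = 21 - 400/48
= (1008 - 400)/48
= 608/48
In lowest terms: 38/3


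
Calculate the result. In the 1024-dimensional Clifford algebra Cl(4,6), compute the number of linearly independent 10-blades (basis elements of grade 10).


Number of grade-k basis blades in Cl(p,q) with n = p + q is C(n, k).
n = 4 + 6 = 10
C(10, 10) = 10! / (10! * 0!)
= 3628800 / (3628800 * 1)
= 1


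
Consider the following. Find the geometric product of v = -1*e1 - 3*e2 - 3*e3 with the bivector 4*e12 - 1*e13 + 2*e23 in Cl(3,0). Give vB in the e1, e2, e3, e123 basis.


vB has grade-1 (vector) and grade-3 (trivector) parts: vB = (v _| B) + (v ^ B).
Vector part <vB>_1:
  e1: -v2*b12 - v3*b13 = -(-3)*(4) - (-3)*(-1) = 9
  e2: v1*b12 - v3*b23 = (-1)*(4) - (-3)*(2) = 2
  e3: v1*b13 + v2*b23 = (-1)*(-1) + (-3)*(2) = -5
Trivector part <vB>_3:
  e123: v1*b23 - v2*b13 + v3*b12 = (-1)*(2) - (-3)*(-1) + (-3)*(4) = -17
vB = 9*e1 + 2*e2 - 5*e3 - 17*e123


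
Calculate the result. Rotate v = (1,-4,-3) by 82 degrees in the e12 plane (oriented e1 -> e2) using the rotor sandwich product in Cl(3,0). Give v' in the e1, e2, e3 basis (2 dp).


Rotor R = cos(41deg) - sin(41deg)*e12
Rotation angle theta = 2 * 41 = 82 degrees in the e12 plane (e1 -> e2).
The component perpendicular to the plane (e3) is invariant: v'_3 = v3 = -3.00
cos(82deg) = 0.1392, sin(82deg) = 0.9903
v'_1 = v1*cos(theta) - v2*sin(theta) = 1*0.1392 - (-4)*0.9903 = 4.10
v'_2 = v1*sin(theta) + v2*cos(theta) = 1*0.9903 + (-4)*0.1392 = 0.43
v' = 4.10*e1 + 0.43*e2 - 3.00*e3


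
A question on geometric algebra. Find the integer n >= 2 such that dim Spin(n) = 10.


dim Spin(n) = dim so(n) = n(n-1)/2.
Solve n(n-1)/2 = 10, i.e. n^2 - n - 20 = 0.
Discriminant = 1 + 8*10 = 81
n = (1 + sqrt(81))/2 = (1 + 9)/2 = 5


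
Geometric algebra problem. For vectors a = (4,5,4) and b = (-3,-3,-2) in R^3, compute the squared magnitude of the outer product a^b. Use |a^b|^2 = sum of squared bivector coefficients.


a wedge b = (a1*b2 - a2*b1)*e12 + (a1*b3 - a3*b1)*e13 + (a2*b3 - a3*b2)*e23
e12 coeff: 4*(-3) - 5*(-3) = -12 - (-15) = 3
e13 coeff: 4*(-2) - 4*(-3) = -8 - (-12) = 4
e23 coeff: 5*(-2) - 4*(-3) = -10 - (-12) = 2
|a wedge b|^2 = 3^2 + 4^2 + 2^2
= 9 + 16 + 4
= 29


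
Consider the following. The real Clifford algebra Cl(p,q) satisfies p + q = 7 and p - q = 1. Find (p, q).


We need p + q = 7 and p - q = 1.
Adding: 2p = 7 + 1 = 8, so p = 4.
Then q = 7 - 4 = 3.
(p, q) = (4, 3)


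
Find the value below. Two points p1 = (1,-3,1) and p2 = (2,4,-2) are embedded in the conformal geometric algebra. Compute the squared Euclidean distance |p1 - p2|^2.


p1 - p2 = (-1, -7, 3)
|p1 - p2|^2 = (-1)^2 + (-7)^2 + 3^2
= 1 + 49 + 9
= 59


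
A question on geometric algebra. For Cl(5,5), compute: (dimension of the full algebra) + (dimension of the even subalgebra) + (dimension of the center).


n = 5 + 5 = 10
Total dim = 2^10 = 1024
Even subalgebra dim = 2^9 = 512
n is even, so center dim = 1
Sum = 1024 + 512 + 1 = 1537


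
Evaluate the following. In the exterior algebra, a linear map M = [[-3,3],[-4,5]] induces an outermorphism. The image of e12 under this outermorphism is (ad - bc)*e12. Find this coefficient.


The outermorphism of a linear map f sends e1^e2 to f(e1)^f(e2).
f(e1) = -3*e1 - 4*e2
f(e2) = 3*e1 + 5*e2
f(e1) ^ f(e2) = (-3*e1 - 4*e2) ^ (3*e1 + 5*e2)
= (-3)*5*e12 + (-4)*3*e21
= (-15 - (-12))*e12
= -3*e12
Coefficient = -3


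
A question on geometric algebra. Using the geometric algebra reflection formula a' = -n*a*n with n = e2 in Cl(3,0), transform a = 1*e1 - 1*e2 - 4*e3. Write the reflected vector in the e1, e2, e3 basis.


Reflection formula: a' = -n*a*n, with n = e2 (unit vector, n^2 = 1).
For reflection through hyperplane perp to e2:
The component along e2 flips sign, others stay.
a = (1, -1, -4)
a' = (1, 1, -4)
a' = 1*e1 + 1*e2 - 4*e3


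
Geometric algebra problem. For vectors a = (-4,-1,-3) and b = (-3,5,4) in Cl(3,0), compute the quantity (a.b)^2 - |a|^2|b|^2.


a . b = (-4)*(-3) + (-1)*5 + (-3)*4
= 12 + (-5) + (-12) = -5
|a|^2 = (-4)^2 + (-1)^2 + (-3)^2 = 26
|b|^2 = (-3)^2 + 5^2 + 4^2 = 50
(a.b)^2 = (-5)^2 = 25
|a|^2 * |b|^2 = 26 * 50 = 1300
Result = 25 - 1300 = -1275


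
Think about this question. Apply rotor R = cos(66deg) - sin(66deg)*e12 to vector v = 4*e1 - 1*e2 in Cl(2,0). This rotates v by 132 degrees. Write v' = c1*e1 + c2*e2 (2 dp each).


Rotor R = cos(66deg) - sin(66deg)*e12
Rotation angle theta = 2 * 66 = 132 degrees
v' = R*v*~R rotates v by theta.
cos(132deg) = -0.6691, sin(132deg) = 0.7431
v'_1 = 4*cos(132deg) - (-1)*sin(132deg)
= 4*(-0.6691) - (-1)*0.7431
= -1.93
v'_2 = 4*sin(132deg) + (-1)*cos(132deg)
= 4*0.7431 + (-1)*(-0.6691)
= 3.64
v' = -1.93*e1 + 3.64*e2


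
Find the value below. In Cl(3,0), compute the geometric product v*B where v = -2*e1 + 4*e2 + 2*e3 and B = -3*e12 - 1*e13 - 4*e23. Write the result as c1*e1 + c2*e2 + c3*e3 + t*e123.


vB has grade-1 (vector) and grade-3 (trivector) parts: vB = (v _| B) + (v ^ B).
Vector part <vB>_1:
  e1: -v2*b12 - v3*b13 = -(4)*(-3) - (2)*(-1) = 14
  e2: v1*b12 - v3*b23 = (-2)*(-3) - (2)*(-4) = 14
  e3: v1*b13 + v2*b23 = (-2)*(-1) + (4)*(-4) = -14
Trivector part <vB>_3:
  e123: v1*b23 - v2*b13 + v3*b12 = (-2)*(-4) - (4)*(-1) + (2)*(-3) = 6
vB = 14*e1 + 14*e2 - 14*e3 + 6*e123


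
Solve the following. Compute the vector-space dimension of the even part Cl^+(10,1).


Even subalgebra dimension = 2^(n-1)
n = 10 + 1 = 11
2^(11 - 1) = 2^10 = 1024
Verification: sum of C(11,k) for even k = 1 + 55 + 330 + 462 + 165 + 11 = 1024
Result = 1024


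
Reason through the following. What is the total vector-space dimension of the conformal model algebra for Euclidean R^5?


The conformal model of R^5 uses Cl(6,1): the 5 Euclidean generators plus two extra orthogonal generators e+ (e+^2 = +1) and e- (e-^2 = -1), from which the null vectors e0, einf are built.
Number of generators m = 5 + 2 = 7.
dim Cl(p,q) = 2^m = 2^7 = 128


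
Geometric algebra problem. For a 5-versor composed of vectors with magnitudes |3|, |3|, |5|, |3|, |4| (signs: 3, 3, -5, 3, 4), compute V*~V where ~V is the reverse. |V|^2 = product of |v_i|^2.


Each vector v_i has |v_i|^2 = s_i^2
Squared scales: 3^2 = 9, 3^2 = 9, (-5)^2 = 25, 3^2 = 9, 4^2 = 16
|V|^2 = 9 * 9 * 25 * 9 * 16
= 291600


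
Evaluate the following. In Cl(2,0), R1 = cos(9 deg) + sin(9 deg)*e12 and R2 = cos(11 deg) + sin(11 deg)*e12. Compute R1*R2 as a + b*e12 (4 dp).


Same-plane rotors commute and their half-angles add:
R1*R2 = cos(a1 + a2) + sin(a1 + a2)*e12.
a1 + a2 = 9 + 11 = 20 deg
cos(20 deg) = 0.9397
sin(20 deg) = 0.3420
R1*R2 = 0.9397 + 0.3420*e12


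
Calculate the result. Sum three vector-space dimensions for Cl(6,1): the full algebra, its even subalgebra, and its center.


n = 6 + 1 = 7
Total dim = 2^7 = 128
Even subalgebra dim = 2^6 = 64
n is odd, so center dim = 2
Sum = 128 + 64 + 2 = 194


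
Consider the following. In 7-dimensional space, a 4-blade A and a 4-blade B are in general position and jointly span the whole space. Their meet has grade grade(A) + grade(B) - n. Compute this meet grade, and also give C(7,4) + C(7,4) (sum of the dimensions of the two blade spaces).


Meet grade = grade(A) + grade(B) - n
= 4 + 4 - 7 = 1
C(7,4) = 35
C(7,4) = 35
dim_A + dim_B = 35 + 35 = 70


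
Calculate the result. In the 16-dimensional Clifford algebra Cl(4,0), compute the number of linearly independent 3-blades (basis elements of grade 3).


Number of grade-k basis blades in Cl(p,q) with n = p + q is C(n, k).
n = 4 + 0 = 4
C(4, 3) = 4! / (3! * 1!)
= 24 / (6 * 1)
= 4


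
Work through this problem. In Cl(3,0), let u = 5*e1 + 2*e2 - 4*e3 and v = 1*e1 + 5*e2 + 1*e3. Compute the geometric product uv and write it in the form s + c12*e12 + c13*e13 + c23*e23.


In Cl(3,0): e_i^2 = 1, e_ie_j = -e_je_i for i != j.
Scalar part = u . v = 5*1 + 2*5 + (-4)*1
= 5 + 10 + (-4) = 11
e12 coeff = 5*5 - 2*1 = 25 - 2 = 23
e13 coeff = 5*1 - (-4)*1 = 5 - (-4) = 9
e23 coeff = 2*1 - (-4)*5 = 2 - (-20) = 22
uv = 11 + 23*e12 + 9*e13 + 22*e23


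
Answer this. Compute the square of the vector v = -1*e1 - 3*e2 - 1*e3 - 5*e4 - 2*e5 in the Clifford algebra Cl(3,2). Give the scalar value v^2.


v^2 = sum of c_i^2 * e_i^2
Positive signature terms (e_i^2 = +1): (-1)^2 + (-3)^2 + (-1)^2 = 11
Negative signature terms (e_j^2 = -1): (-5)^2 + (-2)^2 = 29
v^2 = 11 - 29 = -18


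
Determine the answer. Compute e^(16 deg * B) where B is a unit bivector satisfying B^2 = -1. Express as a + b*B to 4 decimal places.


For a unit bivector B with B^2 = -1, the exponential series gives
e^(theta*B) = cos(theta) + sin(theta)*B (the GA analogue of Euler's formula).
theta = 16 degrees = 0.279253 rad
cos(16 deg) = 0.9613
sin(16 deg) = 0.2756
exp(theta*B) = 0.9613 + 0.2756*B


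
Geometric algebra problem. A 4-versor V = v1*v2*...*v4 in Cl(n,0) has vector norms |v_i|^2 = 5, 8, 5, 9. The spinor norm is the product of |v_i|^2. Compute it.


Spinor norm N(V) = |v1|^2 * |v2|^2 * ... * |v4|^2
= 5 * 8 * 5 * 9
Running product: 5, 40, 200, 1800
N(V) = 1800


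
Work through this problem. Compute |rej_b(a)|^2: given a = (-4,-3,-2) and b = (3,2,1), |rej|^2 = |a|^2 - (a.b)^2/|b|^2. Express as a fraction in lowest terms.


|a|^2 = (-4)^2 + (-3)^2 + (-2)^2 = 29
|b|^2 = 3^2 + 2^2 + 1^2 = 14
a . b = (-4)*3 + (-3)*2 + (-2)*1 = -20
(a.b)^2 = (-20)^2 = 400
|rej|^2 = 29 - 400/14
= (406 - 400)/14
= 6/14
In lowest terms: 3/7


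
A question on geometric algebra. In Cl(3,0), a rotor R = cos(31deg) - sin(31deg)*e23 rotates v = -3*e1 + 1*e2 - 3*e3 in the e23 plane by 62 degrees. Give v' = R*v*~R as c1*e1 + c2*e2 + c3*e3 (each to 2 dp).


Rotor R = cos(31deg) - sin(31deg)*e23
Rotation angle theta = 2 * 31 = 62 degrees in the e23 plane (e2 -> e3).
The component perpendicular to the plane (e1) is invariant: v'_1 = v1 = -3.00
cos(62deg) = 0.4695, sin(62deg) = 0.8829
v'_2 = v2*cos(theta) - v3*sin(theta) = 1*0.4695 - (-3)*0.8829 = 3.12
v'_3 = v2*sin(theta) + v3*cos(theta) = 1*0.8829 + (-3)*0.4695 = -0.53
v' = -3.00*e1 + 3.12*e2 - 0.53*e3


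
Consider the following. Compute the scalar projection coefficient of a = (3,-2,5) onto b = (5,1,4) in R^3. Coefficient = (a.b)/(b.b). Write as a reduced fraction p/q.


Projection coefficient = (a . b) / (b . b)
a . b = 3*5 + (-2)*1 + 5*4
= 15 + (-2) + 20 = 33
b . b = 5^2 + 1^2 + 4^2
= 25 + 1 + 16 = 42
Coefficient = 33/42
In lowest terms: 11/14


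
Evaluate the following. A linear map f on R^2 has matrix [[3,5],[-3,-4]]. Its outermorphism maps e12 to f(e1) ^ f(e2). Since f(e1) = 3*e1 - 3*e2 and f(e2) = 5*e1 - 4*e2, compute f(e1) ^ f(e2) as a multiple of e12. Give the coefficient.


The outermorphism of a linear map f sends e1^e2 to f(e1)^f(e2).
f(e1) = 3*e1 - 3*e2
f(e2) = 5*e1 - 4*e2
f(e1) ^ f(e2) = (3*e1 - 3*e2) ^ (5*e1 - 4*e2)
= 3*(-4)*e12 + (-3)*5*e21
= (-12 - (-15))*e12
= 3*e12
Coefficient = 3


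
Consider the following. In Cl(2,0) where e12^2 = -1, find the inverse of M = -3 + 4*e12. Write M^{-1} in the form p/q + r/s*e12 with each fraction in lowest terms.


M = -3 + 4*e12, where e12^2 = -1.
Since M commutes with its reverse ~M = a - b*e12, M * ~M = a^2 - b^2*e12^2 = a^2 + b^2.
So M^{-1} = ~M / (a^2 + b^2) = (a - b*e12)/(a^2 + b^2).
a^2 + b^2 = 9 + 16 = 25
Scalar part = -3/25 = -3/25
Bivector coeff = -4/25 = -4/25
M^{-1} = -3/25 - 4/25*e12


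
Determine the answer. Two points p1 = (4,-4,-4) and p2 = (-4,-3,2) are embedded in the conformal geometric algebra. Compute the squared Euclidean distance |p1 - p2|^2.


p1 - p2 = (8, -1, -6)
|p1 - p2|^2 = 8^2 + (-1)^2 + (-6)^2
= 64 + 1 + 36
= 101


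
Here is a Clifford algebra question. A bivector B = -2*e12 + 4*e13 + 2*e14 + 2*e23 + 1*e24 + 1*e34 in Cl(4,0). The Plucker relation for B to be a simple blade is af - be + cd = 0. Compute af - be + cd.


Plucker relation: af - be + cd
a*f = (-2)*1 = -2
b*e = 4*1 = 4
c*d = 2*2 = 4
af - be + cd = -2 - 4 + 4
= -2


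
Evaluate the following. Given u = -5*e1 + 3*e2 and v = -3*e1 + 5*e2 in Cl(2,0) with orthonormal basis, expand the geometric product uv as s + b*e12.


Expand: (-5*e1 + 3*e2)(-3*e1 + 5*e2)
= (-5)*(-3)*e1e1 + (-5)*5*e1e2 + 3*(-3)*e2e1 + 3*5*e2e2
Using e1^2 = e2^2 = 1, e2e1 = -e1e2:
Scalar part s = (-5)*(-3) + 3*5 = 15 + 15 = 30
Bivector part b = (-5)*5 - 3*(-3) = -25 - (-9) = -16
uv = 30 - 16*e12


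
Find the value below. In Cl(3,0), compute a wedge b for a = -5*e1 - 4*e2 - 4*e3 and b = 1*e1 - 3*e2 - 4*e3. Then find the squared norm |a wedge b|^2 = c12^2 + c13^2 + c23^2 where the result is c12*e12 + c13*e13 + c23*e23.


a wedge b = (a1*b2 - a2*b1)*e12 + (a1*b3 - a3*b1)*e13 + (a2*b3 - a3*b2)*e23
e12 coeff: (-5)*(-3) - (-4)*1 = 15 - (-4) = 19
e13 coeff: (-5)*(-4) - (-4)*1 = 20 - (-4) = 24
e23 coeff: (-4)*(-4) - (-4)*(-3) = 16 - 12 = 4
|a wedge b|^2 = 19^2 + 24^2 + 4^2
= 361 + 576 + 16
= 953


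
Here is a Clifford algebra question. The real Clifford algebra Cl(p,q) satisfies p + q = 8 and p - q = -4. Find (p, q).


We need p + q = 8 and p - q = -4.
Adding: 2p = 8 + (-4) = 4, so p = 2.
Then q = 8 - 2 = 6.
(p, q) = (2, 6)


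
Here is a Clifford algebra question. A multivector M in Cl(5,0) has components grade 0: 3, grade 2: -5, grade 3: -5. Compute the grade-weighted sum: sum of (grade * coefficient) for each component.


Grade-weighted sum = sum of grade_k * coefficient_k
0*3 = 0
2*(-5) = -10
3*(-5) = -15
Total = 0 + (-10) + (-15) = -25


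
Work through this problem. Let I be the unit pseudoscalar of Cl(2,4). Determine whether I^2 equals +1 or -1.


The pseudoscalar I = e1...e_n (product of all n generators) of Cl(p,q) satisfies I^2 = (-1)^(q + n(n-1)/2).
p = 2, q = 4, n = p + q = 6
n(n-1)/2 = 6 * 5 / 2 = 15
Exponent = q + n(n-1)/2 = 4 + 15 = 19
I^2 = (-1)^19 = -1


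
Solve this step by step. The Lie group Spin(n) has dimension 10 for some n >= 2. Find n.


dim Spin(n) = dim so(n) = n(n-1)/2.
Solve n(n-1)/2 = 10, i.e. n^2 - n - 20 = 0.
Discriminant = 1 + 8*10 = 81
n = (1 + sqrt(81))/2 = (1 + 9)/2 = 5


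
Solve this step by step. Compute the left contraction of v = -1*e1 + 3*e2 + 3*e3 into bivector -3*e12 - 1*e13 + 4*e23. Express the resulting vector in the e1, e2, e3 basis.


Left contraction v _| B = <vB>_1 (grade-1 part of the geometric product vB).
Using e1_|e12 = e2, e2_|e12 = -e1, e1_|e13 = e3, e3_|e13 = -e1, e2_|e23 = e3, e3_|e23 = -e2:
e1 coeff: -v2*b12 - v3*b13 = -(3)*(-3) - (3)*(-1) = 12
e2 coeff: v1*b12 - v3*b23 = (-1)*(-3) - (3)*(4) = -9
e3 coeff: v1*b13 + v2*b23 = (-1)*(-1) + (3)*(4) = 13
v _| B = 12*e1 - 9*e2 + 13*e3


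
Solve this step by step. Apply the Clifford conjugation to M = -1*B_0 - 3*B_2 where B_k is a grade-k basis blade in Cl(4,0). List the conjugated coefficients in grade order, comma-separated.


Clifford conjugate sign for grade k: (-1)^(k(k+1)/2)
Grade 0: (-1)^(0*1/2) = (-1)^0 = 1, coeff -1 -> -1
Grade 2: (-1)^(2*3/2) = (-1)^3 = -1, coeff -3 -> 3
Conjugated coefficients: -1, 3


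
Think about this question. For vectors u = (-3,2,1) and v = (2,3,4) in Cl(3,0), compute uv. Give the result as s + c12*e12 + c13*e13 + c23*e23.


In Cl(3,0): e_i^2 = 1, e_ie_j = -e_je_i for i != j.
Scalar part = u . v = (-3)*2 + 2*3 + 1*4
= -6 + 6 + 4 = 4
e12 coeff = (-3)*3 - 2*2 = -9 - 4 = -13
e13 coeff = (-3)*4 - 1*2 = -12 - 2 = -14
e23 coeff = 2*4 - 1*3 = 8 - 3 = 5
uv = 4 - 13*e12 - 14*e13 + 5*e23


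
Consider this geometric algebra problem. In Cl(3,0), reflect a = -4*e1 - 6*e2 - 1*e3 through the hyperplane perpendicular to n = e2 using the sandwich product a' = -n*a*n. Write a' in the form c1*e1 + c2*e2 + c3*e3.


Reflection formula: a' = -n*a*n, with n = e2 (unit vector, n^2 = 1).
For reflection through hyperplane perp to e2:
The component along e2 flips sign, others stay.
a = (-4, -6, -1)
a' = (-4, 6, -1)
a' = -4*e1 + 6*e2 - 1*e3


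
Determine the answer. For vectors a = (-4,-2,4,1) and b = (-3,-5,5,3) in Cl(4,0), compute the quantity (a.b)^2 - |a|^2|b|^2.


a . b = (-4)*(-3) + (-2)*(-5) + 4*5 + 1*3
= 12 + 10 + 20 + 3 = 45
|a|^2 = (-4)^2 + (-2)^2 + 4^2 + 1^2 = 37
|b|^2 = (-3)^2 + (-5)^2 + 5^2 + 3^2 = 68
(a.b)^2 = 45^2 = 2025
|a|^2 * |b|^2 = 37 * 68 = 2516
Result = 2025 - 2516 = -491


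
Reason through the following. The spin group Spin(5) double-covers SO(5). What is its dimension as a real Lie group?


Spin(n) double-covers SO(n); both have Lie algebra so(n) of dimension n(n-1)/2.
n = 5
n(n-1) = 5 * 4 = 20
dim Spin(5) = 20/2 = 10


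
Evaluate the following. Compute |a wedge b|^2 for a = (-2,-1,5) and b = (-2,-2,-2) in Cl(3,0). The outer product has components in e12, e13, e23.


a wedge b = (a1*b2 - a2*b1)*e12 + (a1*b3 - a3*b1)*e13 + (a2*b3 - a3*b2)*e23
e12 coeff: (-2)*(-2) - (-1)*(-2) = 4 - 2 = 2
e13 coeff: (-2)*(-2) - 5*(-2) = 4 - (-10) = 14
e23 coeff: (-1)*(-2) - 5*(-2) = 2 - (-10) = 12
|a wedge b|^2 = 2^2 + 14^2 + 12^2
= 4 + 196 + 144
= 344


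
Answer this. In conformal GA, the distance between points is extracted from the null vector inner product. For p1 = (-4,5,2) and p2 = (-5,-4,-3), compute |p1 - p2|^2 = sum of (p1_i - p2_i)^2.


p1 - p2 = (1, 9, 5)
|p1 - p2|^2 = 1^2 + 9^2 + 5^2
= 1 + 81 + 25
= 107


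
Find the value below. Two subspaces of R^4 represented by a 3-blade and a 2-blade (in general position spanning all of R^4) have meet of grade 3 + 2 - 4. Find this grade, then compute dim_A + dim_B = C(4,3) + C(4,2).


Meet grade = grade(A) + grade(B) - n
= 3 + 2 - 4 = 1
C(4,3) = 4
C(4,2) = 6
dim_A + dim_B = 4 + 6 = 10


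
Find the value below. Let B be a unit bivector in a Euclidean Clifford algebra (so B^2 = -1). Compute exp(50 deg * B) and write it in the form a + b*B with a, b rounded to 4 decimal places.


For a unit bivector B with B^2 = -1, the exponential series gives
e^(theta*B) = cos(theta) + sin(theta)*B (the GA analogue of Euler's formula).
theta = 50 degrees = 0.872665 rad
cos(50 deg) = 0.6428
sin(50 deg) = 0.7660
exp(theta*B) = 0.6428 + 0.7660*B


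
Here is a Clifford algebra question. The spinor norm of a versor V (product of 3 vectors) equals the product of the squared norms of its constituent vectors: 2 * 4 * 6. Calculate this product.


Spinor norm N(V) = |v1|^2 * |v2|^2 * ... * |v3|^2
= 2 * 4 * 6
Running product: 2, 8, 48
N(V) = 48


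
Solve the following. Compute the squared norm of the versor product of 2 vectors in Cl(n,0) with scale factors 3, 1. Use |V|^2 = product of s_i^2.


Each vector v_i has |v_i|^2 = s_i^2
Squared scales: 3^2 = 9, 1^2 = 1
|V|^2 = 9 * 1
= 9


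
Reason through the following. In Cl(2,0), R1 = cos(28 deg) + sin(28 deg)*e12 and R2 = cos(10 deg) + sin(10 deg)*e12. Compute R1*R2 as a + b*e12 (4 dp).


Same-plane rotors commute and their half-angles add:
R1*R2 = cos(a1 + a2) + sin(a1 + a2)*e12.
a1 + a2 = 28 + 10 = 38 deg
cos(38 deg) = 0.7880
sin(38 deg) = 0.6157
R1*R2 = 0.7880 + 0.6157*e12


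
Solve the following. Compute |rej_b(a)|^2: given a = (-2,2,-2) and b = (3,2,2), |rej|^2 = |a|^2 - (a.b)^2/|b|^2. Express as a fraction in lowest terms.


|a|^2 = (-2)^2 + 2^2 + (-2)^2 = 12
|b|^2 = 3^2 + 2^2 + 2^2 = 17
a . b = (-2)*3 + 2*2 + (-2)*2 = -6
(a.b)^2 = (-6)^2 = 36
|rej|^2 = 12 - 36/17
= (204 - 36)/17
= 168/17
In lowest terms: 168/17


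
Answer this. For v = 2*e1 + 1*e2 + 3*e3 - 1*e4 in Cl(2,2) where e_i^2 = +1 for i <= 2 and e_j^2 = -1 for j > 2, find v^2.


v^2 = sum of c_i^2 * e_i^2
Positive signature terms (e_i^2 = +1): 2^2 + 1^2 = 5
Negative signature terms (e_j^2 = -1): 3^2 + (-1)^2 = 10
v^2 = 5 - 10 = -5


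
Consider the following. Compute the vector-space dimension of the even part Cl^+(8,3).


Even subalgebra dimension = 2^(n-1)
n = 8 + 3 = 11
2^(11 - 1) = 2^10 = 1024
Verification: sum of C(11,k) for even k = 1 + 55 + 330 + 462 + 165 + 11 = 1024
Result = 1024


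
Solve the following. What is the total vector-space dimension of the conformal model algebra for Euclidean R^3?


The conformal model of R^3 uses Cl(4,1): the 3 Euclidean generators plus two extra orthogonal generators e+ (e+^2 = +1) and e- (e-^2 = -1), from which the null vectors e0, einf are built.
Number of generators m = 3 + 2 = 5.
dim Cl(p,q) = 2^m = 2^5 = 32


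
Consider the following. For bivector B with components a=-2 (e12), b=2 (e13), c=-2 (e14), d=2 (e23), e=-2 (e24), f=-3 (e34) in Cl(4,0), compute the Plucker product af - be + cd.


Plucker relation: af - be + cd
a*f = (-2)*(-3) = 6
b*e = 2*(-2) = -4
c*d = (-2)*2 = -4
af - be + cd = 6 - (-4) + (-4)
= 6


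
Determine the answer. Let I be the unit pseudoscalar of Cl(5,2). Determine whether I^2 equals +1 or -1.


The pseudoscalar I = e1...e_n (product of all n generators) of Cl(p,q) satisfies I^2 = (-1)^(q + n(n-1)/2).
p = 5, q = 2, n = p + q = 7
n(n-1)/2 = 7 * 6 / 2 = 21
Exponent = q + n(n-1)/2 = 2 + 21 = 23
I^2 = (-1)^23 = -1


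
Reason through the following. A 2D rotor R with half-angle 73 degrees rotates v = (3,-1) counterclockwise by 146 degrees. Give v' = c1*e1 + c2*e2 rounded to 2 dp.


Rotor R = cos(73deg) - sin(73deg)*e12
Rotation angle theta = 2 * 73 = 146 degrees
v' = R*v*~R rotates v by theta.
cos(146deg) = -0.8290, sin(146deg) = 0.5592
v'_1 = 3*cos(146deg) - (-1)*sin(146deg)
= 3*(-0.8290) - (-1)*0.5592
= -1.93
v'_2 = 3*sin(146deg) + (-1)*cos(146deg)
= 3*0.5592 + (-1)*(-0.8290)
= 2.51
v' = -1.93*e1 + 2.51*e2


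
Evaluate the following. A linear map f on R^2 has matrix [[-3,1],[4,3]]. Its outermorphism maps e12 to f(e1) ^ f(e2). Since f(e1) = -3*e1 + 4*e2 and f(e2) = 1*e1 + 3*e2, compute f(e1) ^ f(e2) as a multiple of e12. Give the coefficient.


The outermorphism of a linear map f sends e1^e2 to f(e1)^f(e2).
f(e1) = -3*e1 + 4*e2
f(e2) = 1*e1 + 3*e2
f(e1) ^ f(e2) = (-3*e1 + 4*e2) ^ (1*e1 + 3*e2)
= (-3)*3*e12 + 4*1*e21
= (-9 - 4)*e12
= -13*e12
Coefficient = -13


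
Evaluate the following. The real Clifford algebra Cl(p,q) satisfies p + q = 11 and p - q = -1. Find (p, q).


We need p + q = 11 and p - q = -1.
Adding: 2p = 11 + (-1) = 10, so p = 5.
Then q = 11 - 5 = 6.
(p, q) = (5, 6)


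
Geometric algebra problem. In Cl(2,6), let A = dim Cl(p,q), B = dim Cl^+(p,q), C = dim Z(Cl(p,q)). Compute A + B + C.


n = 2 + 6 = 8
Total dim = 2^8 = 256
Even subalgebra dim = 2^7 = 128
n is even, so center dim = 1
Sum = 256 + 128 + 1 = 385


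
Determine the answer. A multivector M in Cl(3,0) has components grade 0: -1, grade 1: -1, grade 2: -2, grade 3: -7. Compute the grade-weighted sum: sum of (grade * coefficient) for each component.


Grade-weighted sum = sum of grade_k * coefficient_k
0*(-1) = 0
1*(-1) = -1
2*(-2) = -4
3*(-7) = -21
Total = 0 + (-1) + (-4) + (-21) = -26


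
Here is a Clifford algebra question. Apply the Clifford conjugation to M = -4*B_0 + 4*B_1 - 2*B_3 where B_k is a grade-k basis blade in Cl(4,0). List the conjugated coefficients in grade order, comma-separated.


Clifford conjugate sign for grade k: (-1)^(k(k+1)/2)
Grade 0: (-1)^(0*1/2) = (-1)^0 = 1, coeff -4 -> -4
Grade 1: (-1)^(1*2/2) = (-1)^1 = -1, coeff 4 -> -4
Grade 3: (-1)^(3*4/2) = (-1)^6 = 1, coeff -2 -> -2
Conjugated coefficients: -4, -4, -2


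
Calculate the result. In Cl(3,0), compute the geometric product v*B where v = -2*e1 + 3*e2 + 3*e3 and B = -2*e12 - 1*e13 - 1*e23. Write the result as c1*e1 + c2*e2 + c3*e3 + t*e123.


vB has grade-1 (vector) and grade-3 (trivector) parts: vB = (v _| B) + (v ^ B).
Vector part <vB>_1:
  e1: -v2*b12 - v3*b13 = -(3)*(-2) - (3)*(-1) = 9
  e2: v1*b12 - v3*b23 = (-2)*(-2) - (3)*(-1) = 7
  e3: v1*b13 + v2*b23 = (-2)*(-1) + (3)*(-1) = -1
Trivector part <vB>_3:
  e123: v1*b23 - v2*b13 + v3*b12 = (-2)*(-1) - (3)*(-1) + (3)*(-2) = -1
vB = 9*e1 + 7*e2 - 1*e3 - 1*e123


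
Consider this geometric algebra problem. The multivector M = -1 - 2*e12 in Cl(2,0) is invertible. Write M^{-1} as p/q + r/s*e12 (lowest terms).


M = -1 - 2*e12, where e12^2 = -1.
Since M commutes with its reverse ~M = a - b*e12, M * ~M = a^2 - b^2*e12^2 = a^2 + b^2.
So M^{-1} = ~M / (a^2 + b^2) = (a - b*e12)/(a^2 + b^2).
a^2 + b^2 = 1 + 4 = 5
Scalar part = -1/5 = -1/5
Bivector coeff = 2/5 = 2/5
M^{-1} = -1/5 + 2/5*e12


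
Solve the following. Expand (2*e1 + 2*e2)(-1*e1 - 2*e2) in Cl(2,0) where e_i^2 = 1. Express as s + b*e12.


Expand: (2*e1 + 2*e2)(-1*e1 - 2*e2)
= 2*(-1)*e1e1 + 2*(-2)*e1e2 + 2*(-1)*e2e1 + 2*(-2)*e2e2
Using e1^2 = e2^2 = 1, e2e1 = -e1e2:
Scalar part s = 2*(-1) + 2*(-2) = -2 + (-4) = -6
Bivector part b = 2*(-2) - 2*(-1) = -4 - (-2) = -2
uv = -6 - 2*e12


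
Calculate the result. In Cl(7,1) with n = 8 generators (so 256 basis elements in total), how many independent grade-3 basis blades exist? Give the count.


Number of grade-k basis blades in Cl(p,q) with n = p + q is C(n, k).
n = 7 + 1 = 8
C(8, 3) = 8! / (3! * 5!)
= 40320 / (6 * 120)
= 56


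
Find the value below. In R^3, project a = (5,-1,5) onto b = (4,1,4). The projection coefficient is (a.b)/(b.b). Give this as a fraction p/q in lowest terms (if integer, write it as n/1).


Projection coefficient = (a . b) / (b . b)
a . b = 5*4 + (-1)*1 + 5*4
= 20 + (-1) + 20 = 39
b . b = 4^2 + 1^2 + 4^2
= 16 + 1 + 16 = 33
Coefficient = 39/33
In lowest terms: 13/11


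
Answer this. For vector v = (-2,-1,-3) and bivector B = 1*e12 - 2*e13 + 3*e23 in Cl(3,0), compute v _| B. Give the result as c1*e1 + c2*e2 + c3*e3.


Left contraction v _| B = <vB>_1 (grade-1 part of the geometric product vB).
Using e1_|e12 = e2, e2_|e12 = -e1, e1_|e13 = e3, e3_|e13 = -e1, e2_|e23 = e3, e3_|e23 = -e2:
e1 coeff: -v2*b12 - v3*b13 = -(-1)*(1) - (-3)*(-2) = -5
e2 coeff: v1*b12 - v3*b23 = (-2)*(1) - (-3)*(3) = 7
e3 coeff: v1*b13 + v2*b23 = (-2)*(-2) + (-1)*(3) = 1
v _| B = -5*e1 + 7*e2 + 1*e3


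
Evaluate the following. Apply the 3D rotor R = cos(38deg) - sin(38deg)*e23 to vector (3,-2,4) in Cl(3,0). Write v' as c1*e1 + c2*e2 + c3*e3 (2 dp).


Rotor R = cos(38deg) - sin(38deg)*e23
Rotation angle theta = 2 * 38 = 76 degrees in the e23 plane (e2 -> e3).
The component perpendicular to the plane (e1) is invariant: v'_1 = v1 = 3.00
cos(76deg) = 0.2419, sin(76deg) = 0.9703
v'_2 = v2*cos(theta) - v3*sin(theta) = -2*0.2419 - 4*0.9703 = -4.37
v'_3 = v2*sin(theta) + v3*cos(theta) = -2*0.9703 + 4*0.2419 = -0.97
v' = 3.00*e1 - 4.37*e2 - 0.97*e3


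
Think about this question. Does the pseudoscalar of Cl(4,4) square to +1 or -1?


The pseudoscalar I = e1...e_n (product of all n generators) of Cl(p,q) satisfies I^2 = (-1)^(q + n(n-1)/2).
p = 4, q = 4, n = p + q = 8
n(n-1)/2 = 8 * 7 / 2 = 28
Exponent = q + n(n-1)/2 = 4 + 28 = 32
I^2 = (-1)^32 = +1


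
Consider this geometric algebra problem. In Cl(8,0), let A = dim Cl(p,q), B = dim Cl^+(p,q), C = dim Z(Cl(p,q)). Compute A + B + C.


n = 8 + 0 = 8
Total dim = 2^8 = 256
Even subalgebra dim = 2^7 = 128
n is even, so center dim = 1
Sum = 256 + 128 + 1 = 385


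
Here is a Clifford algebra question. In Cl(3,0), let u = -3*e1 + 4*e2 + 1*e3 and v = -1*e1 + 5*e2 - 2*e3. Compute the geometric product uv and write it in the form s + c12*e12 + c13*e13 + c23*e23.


In Cl(3,0): e_i^2 = 1, e_ie_j = -e_je_i for i != j.
Scalar part = u . v = (-3)*(-1) + 4*5 + 1*(-2)
= 3 + 20 + (-2) = 21
e12 coeff = (-3)*5 - 4*(-1) = -15 - (-4) = -11
e13 coeff = (-3)*(-2) - 1*(-1) = 6 - (-1) = 7
e23 coeff = 4*(-2) - 1*5 = -8 - 5 = -13
uv = 21 - 11*e12 + 7*e13 - 13*e23


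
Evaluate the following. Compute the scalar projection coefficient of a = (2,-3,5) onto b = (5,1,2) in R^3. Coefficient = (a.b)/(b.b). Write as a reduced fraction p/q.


Projection coefficient = (a . b) / (b . b)
a . b = 2*5 + (-3)*1 + 5*2
= 10 + (-3) + 10 = 17
b . b = 5^2 + 1^2 + 2^2
= 25 + 1 + 4 = 30
Coefficient = 17/30
In lowest terms: 17/30


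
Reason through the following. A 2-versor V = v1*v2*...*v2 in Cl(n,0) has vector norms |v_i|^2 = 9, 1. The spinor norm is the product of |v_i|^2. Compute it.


Spinor norm N(V) = |v1|^2 * |v2|^2 * ... * |v2|^2
= 9 * 1
Running product: 9, 9
N(V) = 9


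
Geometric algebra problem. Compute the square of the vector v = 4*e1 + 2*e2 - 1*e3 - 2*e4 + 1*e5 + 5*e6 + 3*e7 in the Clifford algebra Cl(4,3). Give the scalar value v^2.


v^2 = sum of c_i^2 * e_i^2
Positive signature terms (e_i^2 = +1): 4^2 + 2^2 + (-1)^2 + (-2)^2 = 25
Negative signature terms (e_j^2 = -1): 1^2 + 5^2 + 3^2 = 35
v^2 = 25 - 35 = -10


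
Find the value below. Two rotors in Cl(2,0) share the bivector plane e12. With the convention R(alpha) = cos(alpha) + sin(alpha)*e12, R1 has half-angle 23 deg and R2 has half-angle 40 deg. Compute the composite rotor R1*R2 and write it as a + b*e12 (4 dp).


Same-plane rotors commute and their half-angles add:
R1*R2 = cos(a1 + a2) + sin(a1 + a2)*e12.
a1 + a2 = 23 + 40 = 63 deg
cos(63 deg) = 0.4540
sin(63 deg) = 0.8910
R1*R2 = 0.4540 + 0.8910*e12


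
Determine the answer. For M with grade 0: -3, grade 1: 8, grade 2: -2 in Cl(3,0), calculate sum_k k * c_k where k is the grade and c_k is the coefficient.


Grade-weighted sum = sum of grade_k * coefficient_k
0*(-3) = 0
1*8 = 8
2*(-2) = -4
Total = 0 + 8 + (-4) = 4


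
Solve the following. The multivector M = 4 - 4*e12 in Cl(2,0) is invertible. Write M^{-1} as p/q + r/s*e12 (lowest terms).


M = 4 - 4*e12, where e12^2 = -1.
Since M commutes with its reverse ~M = a - b*e12, M * ~M = a^2 - b^2*e12^2 = a^2 + b^2.
So M^{-1} = ~M / (a^2 + b^2) = (a - b*e12)/(a^2 + b^2).
a^2 + b^2 = 16 + 16 = 32
Scalar part = 4/32 = 1/8
Bivector coeff = 4/32 = 1/8
M^{-1} = 1/8 + 1/8*e12


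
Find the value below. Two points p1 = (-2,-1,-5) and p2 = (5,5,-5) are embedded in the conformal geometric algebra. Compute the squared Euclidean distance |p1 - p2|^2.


p1 - p2 = (-7, -6, 0)
|p1 - p2|^2 = (-7)^2 + (-6)^2 + 0^2
= 49 + 36 + 0
= 85


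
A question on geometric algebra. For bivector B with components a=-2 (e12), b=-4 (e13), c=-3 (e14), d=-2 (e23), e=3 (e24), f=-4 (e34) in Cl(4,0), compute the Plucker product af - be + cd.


Plucker relation: af - be + cd
a*f = (-2)*(-4) = 8
b*e = (-4)*3 = -12
c*d = (-3)*(-2) = 6
af - be + cd = 8 - (-12) + 6
= 26


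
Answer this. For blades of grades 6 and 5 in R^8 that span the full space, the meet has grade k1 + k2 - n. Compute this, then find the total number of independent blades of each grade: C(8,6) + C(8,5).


Meet grade = grade(A) + grade(B) - n
= 6 + 5 - 8 = 3
C(8,6) = 28
C(8,5) = 56
dim_A + dim_B = 28 + 56 = 84


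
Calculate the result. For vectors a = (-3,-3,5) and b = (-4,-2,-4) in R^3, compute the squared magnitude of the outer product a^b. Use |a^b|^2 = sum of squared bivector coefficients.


a wedge b = (a1*b2 - a2*b1)*e12 + (a1*b3 - a3*b1)*e13 + (a2*b3 - a3*b2)*e23
e12 coeff: (-3)*(-2) - (-3)*(-4) = 6 - 12 = -6
e13 coeff: (-3)*(-4) - 5*(-4) = 12 - (-20) = 32
e23 coeff: (-3)*(-4) - 5*(-2) = 12 - (-10) = 22
|a wedge b|^2 = (-6)^2 + 32^2 + 22^2
= 36 + 1024 + 484
= 1544


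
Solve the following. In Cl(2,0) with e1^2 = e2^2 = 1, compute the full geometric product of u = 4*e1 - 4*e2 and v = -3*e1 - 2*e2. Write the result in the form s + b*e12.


Expand: (4*e1 - 4*e2)(-3*e1 - 2*e2)
= 4*(-3)*e1e1 + 4*(-2)*e1e2 + (-4)*(-3)*e2e1 + (-4)*(-2)*e2e2
Using e1^2 = e2^2 = 1, e2e1 = -e1e2:
Scalar part s = 4*(-3) + (-4)*(-2) = -12 + 8 = -4
Bivector part b = 4*(-2) - (-4)*(-3) = -8 - 12 = -20
uv = -4 - 20*e12


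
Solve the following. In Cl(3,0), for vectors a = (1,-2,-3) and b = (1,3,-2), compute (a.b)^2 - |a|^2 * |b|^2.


a . b = 1*1 + (-2)*3 + (-3)*(-2)
= 1 + (-6) + 6 = 1
|a|^2 = 1^2 + (-2)^2 + (-3)^2 = 14
|b|^2 = 1^2 + 3^2 + (-2)^2 = 14
(a.b)^2 = 1^2 = 1
|a|^2 * |b|^2 = 14 * 14 = 196
Result = 1 - 196 = -195


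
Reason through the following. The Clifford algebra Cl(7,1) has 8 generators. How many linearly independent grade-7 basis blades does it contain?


Number of grade-k basis blades in Cl(p,q) with n = p + q is C(n, k).
n = 7 + 1 = 8
C(8, 7) = 8! / (7! * 1!)
= 40320 / (5040 * 1)
= 8


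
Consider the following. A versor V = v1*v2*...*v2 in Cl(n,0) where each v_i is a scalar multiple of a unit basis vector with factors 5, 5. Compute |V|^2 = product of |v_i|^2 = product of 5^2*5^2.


Each vector v_i has |v_i|^2 = s_i^2
Squared scales: 5^2 = 25, 5^2 = 25
|V|^2 = 25 * 25
= 625
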